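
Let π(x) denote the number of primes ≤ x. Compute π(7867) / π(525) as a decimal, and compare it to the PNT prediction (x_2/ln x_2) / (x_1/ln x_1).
π(7867)/π(525) = 993/99 ≈ 10.0303;  PNT prediction ≈ 10.4628.

π(525) = 99 and π(7867) = 993, so π(7867)/π(525) ≈ 10.0303. The PNT-predicted ratio is (7867/ln(7867)) / (525/ln(525)) ≈ 10.4628. The two agree to within a few percent, as expected.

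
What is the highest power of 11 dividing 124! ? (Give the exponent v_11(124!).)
v_11(124!) = 12

Legendre's formula: v_p(n!) = Σ_{k ≥ 1} ⌊n / p^k⌋. For p = 11, n = 124, the terms are:
  ⌊124/11^1⌋ = ⌊124/11⌋ = 11
  ⌊124/11^2⌋ = ⌊124/121⌋ = 1
(the next term ⌊124/11^3⌋ = 0, terminating the sum). Summing: v_11(124!) = 11 + 1 = 12.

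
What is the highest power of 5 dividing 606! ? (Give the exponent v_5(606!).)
v_5(606!) = 149

Legendre's formula: v_p(n!) = Σ_{k ≥ 1} ⌊n / p^k⌋. For p = 5, n = 606, the terms are:
  ⌊606/5^1⌋ = ⌊606/5⌋ = 121
  ⌊606/5^2⌋ = ⌊606/25⌋ = 24
  ⌊606/5^3⌋ = ⌊606/125⌋ = 4
(the next term ⌊606/5^4⌋ = 0, terminating the sum). Summing: v_5(606!) = 121 + 24 + 4 = 149.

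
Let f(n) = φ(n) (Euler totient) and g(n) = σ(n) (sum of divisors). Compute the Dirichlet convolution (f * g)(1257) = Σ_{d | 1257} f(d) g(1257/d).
(φ * σ)(1257) = 5028

Divisors of 1257: [1, 3, 419, 1257]. For each d | 1257:
  d = 1: φ(1) · σ(1257/1) = 1 · 1680 = 1680
  d = 3: φ(3) · σ(1257/3) = 2 · 420 = 840
  d = 419: φ(419) · σ(1257/419) = 418 · 4 = 1672
  d = 1257: φ(1257) · σ(1257/1257) = 836 · 1 = 836
Summing: (φ * σ)(1257) = 1680 + 840 + 1672 + 836 = 5028.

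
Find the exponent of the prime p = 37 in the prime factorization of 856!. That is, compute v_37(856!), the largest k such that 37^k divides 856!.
v_37(856!) = 23

Legendre's formula: v_p(n!) = Σ_{k ≥ 1} ⌊n / p^k⌋. For p = 37, n = 856, the terms are:
  ⌊856/37^1⌋ = ⌊856/37⌋ = 23
(the next term ⌊856/37^2⌋ = 0, terminating the sum). Summing: v_37(856!) = 23 = 23.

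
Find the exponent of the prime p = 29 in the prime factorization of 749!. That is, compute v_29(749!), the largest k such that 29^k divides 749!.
v_29(749!) = 25

Legendre's formula: v_p(n!) = Σ_{k ≥ 1} ⌊n / p^k⌋. For p = 29, n = 749, the terms are:
  ⌊749/29^1⌋ = ⌊749/29⌋ = 25
(the next term ⌊749/29^2⌋ = 0, terminating the sum). Summing: v_29(749!) = 25 = 25.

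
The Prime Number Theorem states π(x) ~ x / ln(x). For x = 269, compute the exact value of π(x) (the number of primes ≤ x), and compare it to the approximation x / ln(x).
π(269) = 57;  x/ln(x) ≈ 48.08;  relative error ≈ 15.65%.

Directly count primes up to 269: π(269) = 57. The PNT approximation gives 269/ln(269) ≈ 269/5.59471 ≈ 48.08. Relative error (π(x) − x/ln(x)) / π(x) ≈ 15.65%; the approximation is known to undercount slightly (Li(x) is a better estimate).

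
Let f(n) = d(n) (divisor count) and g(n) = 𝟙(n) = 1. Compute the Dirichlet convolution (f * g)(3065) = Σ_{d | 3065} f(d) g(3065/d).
(d * 𝟙)(3065) = 9

Divisors of 3065: [1, 5, 613, 3065]. For each d | 3065:
  d = 1: d(1) · 𝟙(3065/1) = 1 · 1 = 1
  d = 5: d(5) · 𝟙(3065/5) = 2 · 1 = 2
  d = 613: d(613) · 𝟙(3065/613) = 2 · 1 = 2
  d = 3065: d(3065) · 𝟙(3065/3065) = 4 · 1 = 4
Summing: (d * 𝟙)(3065) = 1 + 2 + 2 + 4 = 9.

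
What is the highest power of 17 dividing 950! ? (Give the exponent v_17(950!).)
v_17(950!) = 58

Legendre's formula: v_p(n!) = Σ_{k ≥ 1} ⌊n / p^k⌋. For p = 17, n = 950, the terms are:
  ⌊950/17^1⌋ = ⌊950/17⌋ = 55
  ⌊950/17^2⌋ = ⌊950/289⌋ = 3
(the next term ⌊950/17^3⌋ = 0, terminating the sum). Summing: v_17(950!) = 55 + 3 = 58.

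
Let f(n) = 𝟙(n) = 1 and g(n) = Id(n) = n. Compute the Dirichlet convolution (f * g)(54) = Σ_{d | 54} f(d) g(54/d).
(𝟙 * Id)(54) = 120

Divisors of 54: [1, 2, 3, 6, 9, 18, 27, 54]. For each d | 54:
  d = 1: 𝟙(1) · Id(54/1) = 1 · 54 = 54
  d = 2: 𝟙(2) · Id(54/2) = 1 · 27 = 27
  d = 3: 𝟙(3) · Id(54/3) = 1 · 18 = 18
  d = 6: 𝟙(6) · Id(54/6) = 1 · 9 = 9
  d = 9: 𝟙(9) · Id(54/9) = 1 · 6 = 6
  d = 18: 𝟙(18) · Id(54/18) = 1 · 3 = 3
  d = 27: 𝟙(27) · Id(54/27) = 1 · 2 = 2
  d = 54: 𝟙(54) · Id(54/54) = 1 · 1 = 1
Summing: (𝟙 * Id)(54) = 54 + 27 + 18 + 9 + 6 + 3 + 2 + 1 = 120.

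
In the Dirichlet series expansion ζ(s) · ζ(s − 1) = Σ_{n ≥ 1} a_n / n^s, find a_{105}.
σ(105) = 192

In the product (Σ m^0/m^s)(Σ k / k^s) = Σ (Σ_{d | n} d) / n^s, the coefficient of 1/n^s is σ(n) = Σ_{d | n} d. For n = 105, divisors are [1, 3, 5, 7, 15, 21, 35, 105]; summing: σ(105) = 192.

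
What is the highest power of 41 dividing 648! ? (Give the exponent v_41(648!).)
v_41(648!) = 15

Legendre's formula: v_p(n!) = Σ_{k ≥ 1} ⌊n / p^k⌋. For p = 41, n = 648, the terms are:
  ⌊648/41^1⌋ = ⌊648/41⌋ = 15
(the next term ⌊648/41^2⌋ = 0, terminating the sum). Summing: v_41(648!) = 15 = 15.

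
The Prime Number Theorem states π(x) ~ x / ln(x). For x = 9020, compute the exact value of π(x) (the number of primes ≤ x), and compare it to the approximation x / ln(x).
π(9020) = 1121;  x/ln(x) ≈ 990.43;  relative error ≈ 11.65%.

Directly count primes up to 9020: π(9020) = 1121. The PNT approximation gives 9020/ln(9020) ≈ 9020/9.10720 ≈ 990.43. Relative error (π(x) − x/ln(x)) / π(x) ≈ 11.65%; the approximation is known to undercount slightly (Li(x) is a better estimate).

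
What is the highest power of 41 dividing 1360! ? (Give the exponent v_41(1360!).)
v_41(1360!) = 33

Legendre's formula: v_p(n!) = Σ_{k ≥ 1} ⌊n / p^k⌋. For p = 41, n = 1360, the terms are:
  ⌊1360/41^1⌋ = ⌊1360/41⌋ = 33
(the next term ⌊1360/41^2⌋ = 0, terminating the sum). Summing: v_41(1360!) = 33 = 33.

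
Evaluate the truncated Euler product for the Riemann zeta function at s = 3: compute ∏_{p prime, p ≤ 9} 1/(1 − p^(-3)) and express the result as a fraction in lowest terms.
∏ = 18375/15314

The primes p ≤ 9 are [2, 3, 5, 7]. For each prime, (1 − 1/p^3)^(-1) = p^3 / (p^3 − 1). The product is (1 − 1/2^3)^(-1), (1 − 1/3^3)^(-1), (1 − 1/5^3)^(-1), (1 − 1/7^3)^(-1) = ∏ p^3 / (p^3 − 1) = 18375/15314.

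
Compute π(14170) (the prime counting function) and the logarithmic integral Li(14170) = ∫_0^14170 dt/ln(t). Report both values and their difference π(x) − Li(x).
π(14170) = 1667;  Li(14170) ≈ 1690.05;  π(x) − Li(x) ≈ -23.05.

Direct count of primes ≤ 14170 gives π(14170) = 1667. Numerical evaluation of the logarithmic integral gives Li(14170) ≈ 1690.05. The difference π(x) − Li(x) ≈ -23.05 is typically negative for small/moderate x (Li(x) overestimates), though Littlewood's theorem shows this sign changes infinitely often.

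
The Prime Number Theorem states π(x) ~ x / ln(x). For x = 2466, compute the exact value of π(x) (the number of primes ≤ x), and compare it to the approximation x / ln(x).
π(2466) = 364;  x/ln(x) ≈ 315.73;  relative error ≈ 13.26%.

Directly count primes up to 2466: π(2466) = 364. The PNT approximation gives 2466/ln(2466) ≈ 2466/7.81035 ≈ 315.73. Relative error (π(x) − x/ln(x)) / π(x) ≈ 13.26%; the approximation is known to undercount slightly (Li(x) is a better estimate).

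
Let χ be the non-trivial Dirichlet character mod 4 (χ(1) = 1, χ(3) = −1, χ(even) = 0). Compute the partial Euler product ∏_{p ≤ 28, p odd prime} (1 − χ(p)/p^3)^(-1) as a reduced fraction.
∏ = 177358697820836675/183046656872153088

The odd primes p ≤ 28 are [3, 5, 7, 11, 13, 17, 19, 23]. For each, χ(p) = 1 if p ≡ 1 mod 4, χ(p) = −1 if p ≡ 3 mod 4. Taking (1 − χ(p)/p^3)^(-1) = p^3/(p^3 − χ(p)): (1 − (-1)/3^3)^(-1) · (1 − (1)/5^3)^(-1) · (1 − (-1)/7^3)^(-1) · (1 − (-1)/11^3)^(-1) · (1 − (1)/13^3)^(-1) · (1 − (1)/17^3)^(-1) · (1 − (-1)/19^3)^(-1) · (1 − (-1)/23^3)^(-1) = 177358697820836675/183046656872153088.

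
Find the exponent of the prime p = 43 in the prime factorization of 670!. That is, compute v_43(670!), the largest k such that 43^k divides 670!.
v_43(670!) = 15

Legendre's formula: v_p(n!) = Σ_{k ≥ 1} ⌊n / p^k⌋. For p = 43, n = 670, the terms are:
  ⌊670/43^1⌋ = ⌊670/43⌋ = 15
(the next term ⌊670/43^2⌋ = 0, terminating the sum). Summing: v_43(670!) = 15 = 15.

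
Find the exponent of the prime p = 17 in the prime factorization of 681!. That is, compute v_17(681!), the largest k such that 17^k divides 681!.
v_17(681!) = 42

Legendre's formula: v_p(n!) = Σ_{k ≥ 1} ⌊n / p^k⌋. For p = 17, n = 681, the terms are:
  ⌊681/17^1⌋ = ⌊681/17⌋ = 40
  ⌊681/17^2⌋ = ⌊681/289⌋ = 2
(the next term ⌊681/17^3⌋ = 0, terminating the sum). Summing: v_17(681!) = 40 + 2 = 42.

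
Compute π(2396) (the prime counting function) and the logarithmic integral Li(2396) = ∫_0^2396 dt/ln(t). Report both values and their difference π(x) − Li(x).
π(2396) = 356;  Li(2396) ≈ 366.28;  π(x) − Li(x) ≈ -10.28.

Direct count of primes ≤ 2396 gives π(2396) = 356. Numerical evaluation of the logarithmic integral gives Li(2396) ≈ 366.28. The difference π(x) − Li(x) ≈ -10.28 is typically negative for small/moderate x (Li(x) overestimates), though Littlewood's theorem shows this sign changes infinitely often.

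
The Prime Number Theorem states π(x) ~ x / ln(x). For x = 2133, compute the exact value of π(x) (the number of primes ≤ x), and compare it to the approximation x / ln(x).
π(2133) = 321;  x/ln(x) ≈ 278.27;  relative error ≈ 13.31%.

Directly count primes up to 2133: π(2133) = 321. The PNT approximation gives 2133/ln(2133) ≈ 2133/7.66528 ≈ 278.27. Relative error (π(x) − x/ln(x)) / π(x) ≈ 13.31%; the approximation is known to undercount slightly (Li(x) is a better estimate).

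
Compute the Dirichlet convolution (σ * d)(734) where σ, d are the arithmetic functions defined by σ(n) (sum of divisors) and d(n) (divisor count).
(σ * d)(734) = 1850

Divisors of 734: [1, 2, 367, 734]. For each d | 734:
  d = 1: σ(1) · d(734/1) = 1 · 4 = 4
  d = 2: σ(2) · d(734/2) = 3 · 2 = 6
  d = 367: σ(367) · d(734/367) = 368 · 2 = 736
  d = 734: σ(734) · d(734/734) = 1104 · 1 = 1104
Summing: (σ * d)(734) = 4 + 6 + 736 + 1104 = 1850.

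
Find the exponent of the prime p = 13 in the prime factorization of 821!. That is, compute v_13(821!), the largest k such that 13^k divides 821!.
v_13(821!) = 67

Legendre's formula: v_p(n!) = Σ_{k ≥ 1} ⌊n / p^k⌋. For p = 13, n = 821, the terms are:
  ⌊821/13^1⌋ = ⌊821/13⌋ = 63
  ⌊821/13^2⌋ = ⌊821/169⌋ = 4
(the next term ⌊821/13^3⌋ = 0, terminating the sum). Summing: v_13(821!) = 63 + 4 = 67.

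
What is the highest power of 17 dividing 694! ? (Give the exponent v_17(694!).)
v_17(694!) = 42

Legendre's formula: v_p(n!) = Σ_{k ≥ 1} ⌊n / p^k⌋. For p = 17, n = 694, the terms are:
  ⌊694/17^1⌋ = ⌊694/17⌋ = 40
  ⌊694/17^2⌋ = ⌊694/289⌋ = 2
(the next term ⌊694/17^3⌋ = 0, terminating the sum). Summing: v_17(694!) = 40 + 2 = 42.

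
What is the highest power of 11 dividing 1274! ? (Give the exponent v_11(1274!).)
v_11(1274!) = 125

Legendre's formula: v_p(n!) = Σ_{k ≥ 1} ⌊n / p^k⌋. For p = 11, n = 1274, the terms are:
  ⌊1274/11^1⌋ = ⌊1274/11⌋ = 115
  ⌊1274/11^2⌋ = ⌊1274/121⌋ = 10
(the next term ⌊1274/11^3⌋ = 0, terminating the sum). Summing: v_11(1274!) = 115 + 10 = 125.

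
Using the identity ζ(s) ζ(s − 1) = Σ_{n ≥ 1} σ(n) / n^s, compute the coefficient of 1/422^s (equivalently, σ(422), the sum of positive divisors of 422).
σ(422) = 636

In the product (Σ m^0/m^s)(Σ k / k^s) = Σ (Σ_{d | n} d) / n^s, the coefficient of 1/n^s is σ(n) = Σ_{d | n} d. For n = 422, divisors are [1, 2, 211, 422]; summing: σ(422) = 636.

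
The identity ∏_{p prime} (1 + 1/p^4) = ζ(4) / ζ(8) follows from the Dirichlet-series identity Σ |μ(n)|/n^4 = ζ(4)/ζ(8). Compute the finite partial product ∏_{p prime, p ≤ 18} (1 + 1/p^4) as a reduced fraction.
∏ = 269172760629240720452/249717000818881220625

The primes p ≤ 18 are [2, 3, 5, 7, 11, 13, 17]. For each, (1 + 1/p^4) = (p^4 + 1)/p^4. Multiplying these fractions over p ∈ [2, 3, 5, 7, 11, 13, 17] gives 269172760629240720452/249717000818881220625. (In the limit P → ∞ this tends to ζ(4)/ζ(8).)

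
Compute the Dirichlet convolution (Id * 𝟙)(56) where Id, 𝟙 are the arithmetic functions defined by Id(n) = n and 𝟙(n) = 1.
(Id * 𝟙)(56) = 120

Divisors of 56: [1, 2, 4, 7, 8, 14, 28, 56]. For each d | 56:
  d = 1: Id(1) · 𝟙(56/1) = 1 · 1 = 1
  d = 2: Id(2) · 𝟙(56/2) = 2 · 1 = 2
  d = 4: Id(4) · 𝟙(56/4) = 4 · 1 = 4
  d = 7: Id(7) · 𝟙(56/7) = 7 · 1 = 7
  d = 8: Id(8) · 𝟙(56/8) = 8 · 1 = 8
  d = 14: Id(14) · 𝟙(56/14) = 14 · 1 = 14
  d = 28: Id(28) · 𝟙(56/28) = 28 · 1 = 28
  d = 56: Id(56) · 𝟙(56/56) = 56 · 1 = 56
Summing: (Id * 𝟙)(56) = 1 + 2 + 4 + 7 + 8 + 14 + 28 + 56 = 120.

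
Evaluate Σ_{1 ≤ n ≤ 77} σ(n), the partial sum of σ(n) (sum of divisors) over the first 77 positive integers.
Σ_{n ≤ 77} σ(n) = 4880

Compute σ(n) for each 1 ≤ n ≤ 77: σ(1) = 1, σ(2) = 3, σ(3) = 4, σ(4) = 7, σ(5) = 6, σ(6) = 12, σ(7) = 8, σ(8) = 15, σ(9) = 13, σ(10) = 18, σ(11) = 12, σ(12) = 28, σ(13) = 14, σ(14) = 24, σ(15) = 24, σ(16) = 31, σ(17) = 18, σ(18) = 39, σ(19) = 20, σ(20) = 42, σ(21) = 32, σ(22) = 36, σ(23) = 24, σ(24) = 60, σ(25) = 31, σ(26) = 42, σ(27) = 40, σ(28) = 56, σ(29) = 30, σ(30) = 72, σ(31) = 32, σ(32) = 63, σ(33) = 48, σ(34) = 54, σ(35) = 48, σ(36) = 91, σ(37) = 38, σ(38) = 60, σ(39) = 56, σ(40) = 90, σ(41) = 42, σ(42) = 96, σ(43) = 44, σ(44) = 84, σ(45) = 78, σ(46) = 72, σ(47) = 48, σ(48) = 124, σ(49) = 57, σ(50) = 93, σ(51) = 72, σ(52) = 98, σ(53) = 54, σ(54) = 120, σ(55) = 72, σ(56) = 120, σ(57) = 80, σ(58) = 90, σ(59) = 60, σ(60) = 168, σ(61) = 62, σ(62) = 96, σ(63) = 104, σ(64) = 127, σ(65) = 84, σ(66) = 144, σ(67) = 68, σ(68) = 126, σ(69) = 96, σ(70) = 144, σ(71) = 72, σ(72) = 195, σ(73) = 74, σ(74) = 114, σ(75) = 124, σ(76) = 140, σ(77) = 96. Summing all 77 values: 4880. (Average order: Σ_{n ≤ x} σ(n) ~ (π²/12) x². For x = 77, (π²/12)·77² ≈ 4876.41.)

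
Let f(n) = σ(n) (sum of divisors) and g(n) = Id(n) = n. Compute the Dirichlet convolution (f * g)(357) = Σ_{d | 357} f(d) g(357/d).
(σ * Id)(357) = 3675

Divisors of 357: [1, 3, 7, 17, 21, 51, 119, 357]. For each d | 357:
  d = 1: σ(1) · Id(357/1) = 1 · 357 = 357
  d = 3: σ(3) · Id(357/3) = 4 · 119 = 476
  d = 7: σ(7) · Id(357/7) = 8 · 51 = 408
  d = 17: σ(17) · Id(357/17) = 18 · 21 = 378
  d = 21: σ(21) · Id(357/21) = 32 · 17 = 544
  d = 51: σ(51) · Id(357/51) = 72 · 7 = 504
  d = 119: σ(119) · Id(357/119) = 144 · 3 = 432
  d = 357: σ(357) · Id(357/357) = 576 · 1 = 576
Summing: (σ * Id)(357) = 357 + 476 + 408 + 378 + 544 + 504 + 432 + 576 = 3675.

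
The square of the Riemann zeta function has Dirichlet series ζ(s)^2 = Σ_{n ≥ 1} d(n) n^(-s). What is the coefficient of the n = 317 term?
d(317) = 2

ζ(s)^2 = (Σ 1/m^s)(Σ 1/k^s). The coefficient of 1/n^s in the product is the number of ordered pairs (m, k) with mk = n, which equals d(n). For n = 317, divisors are [1, 317], so d(317) = 2.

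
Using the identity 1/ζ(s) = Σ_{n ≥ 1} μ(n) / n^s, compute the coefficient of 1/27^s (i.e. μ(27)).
μ(27) = 0

Factor n = 27 = 3^3. μ(n) = 0 if any exponent ≥ 2 (not squarefree); otherwise μ(n) = (−1)^{ω(n)} where ω(n) is the number of distinct prime factors. Applying: μ(27) = 0.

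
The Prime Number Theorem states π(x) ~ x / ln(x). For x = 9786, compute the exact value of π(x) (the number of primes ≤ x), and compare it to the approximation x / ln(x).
π(9786) = 1206;  x/ln(x) ≈ 1065.00;  relative error ≈ 11.69%.

Directly count primes up to 9786: π(9786) = 1206. The PNT approximation gives 9786/ln(9786) ≈ 9786/9.18871 ≈ 1065.00. Relative error (π(x) − x/ln(x)) / π(x) ≈ 11.69%; the approximation is known to undercount slightly (Li(x) is a better estimate).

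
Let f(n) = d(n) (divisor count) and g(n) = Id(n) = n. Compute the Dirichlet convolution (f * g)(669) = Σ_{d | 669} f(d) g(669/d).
(d * Id)(669) = 1125

Divisors of 669: [1, 3, 223, 669]. For each d | 669:
  d = 1: d(1) · Id(669/1) = 1 · 669 = 669
  d = 3: d(3) · Id(669/3) = 2 · 223 = 446
  d = 223: d(223) · Id(669/223) = 2 · 3 = 6
  d = 669: d(669) · Id(669/669) = 4 · 1 = 4
Summing: (d * Id)(669) = 669 + 446 + 6 + 4 = 1125.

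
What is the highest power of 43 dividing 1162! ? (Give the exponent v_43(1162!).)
v_43(1162!) = 27

Legendre's formula: v_p(n!) = Σ_{k ≥ 1} ⌊n / p^k⌋. For p = 43, n = 1162, the terms are:
  ⌊1162/43^1⌋ = ⌊1162/43⌋ = 27
(the next term ⌊1162/43^2⌋ = 0, terminating the sum). Summing: v_43(1162!) = 27 = 27.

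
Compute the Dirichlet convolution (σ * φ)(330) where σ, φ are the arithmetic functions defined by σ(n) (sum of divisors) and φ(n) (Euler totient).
(σ * φ)(330) = 5280

Divisors of 330: [1, 2, 3, 5, 6, 10, 11, 15, 22, 30, 33, 55, 66, 110, 165, 330]. For each d | 330:
  d = 1: σ(1) · φ(330/1) = 1 · 80 = 80
  d = 2: σ(2) · φ(330/2) = 3 · 80 = 240
  d = 3: σ(3) · φ(330/3) = 4 · 40 = 160
  d = 5: σ(5) · φ(330/5) = 6 · 20 = 120
  d = 6: σ(6) · φ(330/6) = 12 · 40 = 480
  d = 10: σ(10) · φ(330/10) = 18 · 20 = 360
  d = 11: σ(11) · φ(330/11) = 12 · 8 = 96
  d = 15: σ(15) · φ(330/15) = 24 · 10 = 240
  d = 22: σ(22) · φ(330/22) = 36 · 8 = 288
  d = 30: σ(30) · φ(330/30) = 72 · 10 = 720
  d = 33: σ(33) · φ(330/33) = 48 · 4 = 192
  d = 55: σ(55) · φ(330/55) = 72 · 2 = 144
  d = 66: σ(66) · φ(330/66) = 144 · 4 = 576
  d = 110: σ(110) · φ(330/110) = 216 · 2 = 432
  d = 165: σ(165) · φ(330/165) = 288 · 1 = 288
  d = 330: σ(330) · φ(330/330) = 864 · 1 = 864
Summing: (σ * φ)(330) = 80 + 240 + 160 + 120 + 480 + 360 + 96 + 240 + 288 + 720 + 192 + 144 + 576 + 432 + 288 + 864 = 5280.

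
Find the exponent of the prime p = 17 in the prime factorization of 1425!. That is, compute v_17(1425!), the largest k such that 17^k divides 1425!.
v_17(1425!) = 87

Legendre's formula: v_p(n!) = Σ_{k ≥ 1} ⌊n / p^k⌋. For p = 17, n = 1425, the terms are:
  ⌊1425/17^1⌋ = ⌊1425/17⌋ = 83
  ⌊1425/17^2⌋ = ⌊1425/289⌋ = 4
(the next term ⌊1425/17^3⌋ = 0, terminating the sum). Summing: v_17(1425!) = 83 + 4 = 87.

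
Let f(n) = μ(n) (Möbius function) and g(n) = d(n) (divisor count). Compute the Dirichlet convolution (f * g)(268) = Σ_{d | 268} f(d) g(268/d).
(μ * d)(268) = 1

Divisors of 268: [1, 2, 4, 67, 134, 268]. For each d | 268:
  d = 1: μ(1) · d(268/1) = 1 · 6 = 6
  d = 2: μ(2) · d(268/2) = -1 · 4 = -4
  d = 4: μ(4) · d(268/4) = 0 · 2 = 0
  d = 67: μ(67) · d(268/67) = -1 · 3 = -3
  d = 134: μ(134) · d(268/134) = 1 · 2 = 2
  d = 268: μ(268) · d(268/268) = 0 · 1 = 0
Summing: (μ * d)(268) = 6 + -4 + 0 + -3 + 2 + 0 = 1.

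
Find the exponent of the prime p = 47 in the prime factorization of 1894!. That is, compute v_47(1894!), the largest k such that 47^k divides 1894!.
v_47(1894!) = 40

Legendre's formula: v_p(n!) = Σ_{k ≥ 1} ⌊n / p^k⌋. For p = 47, n = 1894, the terms are:
  ⌊1894/47^1⌋ = ⌊1894/47⌋ = 40
(the next term ⌊1894/47^2⌋ = 0, terminating the sum). Summing: v_47(1894!) = 40 = 40.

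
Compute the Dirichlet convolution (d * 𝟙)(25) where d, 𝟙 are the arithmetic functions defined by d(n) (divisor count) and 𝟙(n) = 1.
(d * 𝟙)(25) = 6

Divisors of 25: [1, 5, 25]. For each d | 25:
  d = 1: d(1) · 𝟙(25/1) = 1 · 1 = 1
  d = 5: d(5) · 𝟙(25/5) = 2 · 1 = 2
  d = 25: d(25) · 𝟙(25/25) = 3 · 1 = 3
Summing: (d * 𝟙)(25) = 1 + 2 + 3 = 6.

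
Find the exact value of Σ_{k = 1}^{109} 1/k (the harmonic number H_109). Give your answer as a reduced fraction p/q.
H_109 = 8921300974621008344560891131674592385138744074343/1691837260754386654006214227002266112914383247040

Direct summation: H_109 = 1 + 1/2 + ... + 1/109. The least common denominator is lcm(1, ..., 109) = 8459186303771933270031071135011330564571916235200; over this denominator the numerator is 8459186303771933270031071135011330564571916235200 + 4229593151885966635015535567505665282285958117600 + 2819728767923977756677023711670443521523972078400 + 2114796575942983317507767783752832641142979058800 + 1691837260754386654006214227002266112914383247040 + 1409864383961988878338511855835221760761986039200 + 1208455186253133324290153019287332937795988033600 + 1057398287971491658753883891876416320571489529400 + 939909589307992585559007903890147840507990692800 + 845918630377193327003107113501133056457191623520 + 769016936706539388184642830455575505870174203200 + 704932191980994439169255927917610880380993019600 + 650706638751687174617774702693179274197839710400 + 604227593126566662145076509643666468897994016800 + 563945753584795551335404742334088704304794415680 + 528699143985745829376941945938208160285744764700 + 497599194339525486472415949118313562621877425600 + 469954794653996292779503951945073920253995346400 + 445220331777470172106898480790070029714311380800 + 422959315188596663501553556750566528228595811760 + 402818395417711108096717673095777645931996011200 + 384508468353269694092321415227787752935087101600 + 367790708859649272610046571087449154981387662400 + 352466095990497219584627963958805440190496509800 + 338367452150877330801242845400453222582876649408 + 325353319375843587308887351346589637098919855200 + 313303196435997528519669301296715946835996897600 + 302113796563283331072538254821833234448997008400 + 291696079440411492070036935690045881536962628800 + 281972876792397775667702371167044352152397207840 + 272876977541030105484873262419720340792642459200 + 264349571992872914688470972969104080142872382350 + 256338978902179796061547610151858501956724734400 + 248799597169762743236207974559156781310938712800 + 241691037250626664858030603857466587559197606720 + 234977397326998146389751975972536960126997673200 + 228626656858700899190028949594900826069511249600 + 222610165888735086053449240395035014857155690400 + 216902212917229058205924900897726424732613236800 + 211479657594298331750776778375283264114297905880 + 206321617165169104147099295975886111331022347200 + 201409197708855554048358836547888822965998005600 + 196725262878417052791420258953751873594695726400 + 192254234176634847046160707613893876467543550800 + 187981917861598517111801580778029568101598138560 + 183895354429824636305023285543724577490693831200 + 179982687314296452553852577340666607756849281600 + 176233047995248609792313981979402720095248254900 + 172636455179019046327164717041047562542284004800 + 169183726075438665400621422700226611291438324704 + 165866398113175162157471983039437854207292475200 + 162676659687921793654443675673294818549459927600 + 159607288750413835283605115754930765369281438400 + 156651598217998764259834650648357973417998448800 + 153803387341307877636928566091115101174034840640 + 151056898281641665536269127410916617224498504200 + 148406777259156724035632826930023343238103793600 + 145848039720205746035018467845022940768481314400 + 143376039046981919831035103983242890924947732800 + 140986438396198887833851185583522176076198603920 + 138675185307736610984115920246087386304457643200 + 136438488770515052742436631209860170396321229600 + 134272798472570369365572557698592548643998670400 + 132174785996436457344235486484552040071436191175 + 130141327750337434923554940538635854839567942080 + 128169489451089898030773805075929250978362367200 + 126256511996596018955687628880766127829431585600 + 124399798584881371618103987279578390655469356400 + 122596902953216424203348857029149718327129220800 + 120845518625313332429015301928733293779598803360 + 119143469067210327746916494859314514993970651200 + 117488698663499073194875987986268480063498836600 + 115879264435231962603165358013853843350300222400 + 114313328429350449595014474797450413034755624800 + 112789150716959110267080948466817740860958883136 + 111305082944367543026724620197517507428577845200 + 109859562386648484026377547207939357981453457600 + 108451106458614529102962450448863212366306618400 + 107078307642682699620646470063434564108505268800 + 105739828797149165875388389187641632057148952940 + 104434398811999176173223100432238648945332299200 + 103160808582584552073549647987943055665511173600 + 101917907274360641807603266686883500777974894400 + 100704598854427777024179418273944411482999002800 + 99519838867905097294483189823662712524375485120 + 98362631439208526395710129476875936797347863200 + 97232026480137164023345645230015293845654209600 + 96127117088317423523080353806946938233771775400 + 95047037121032958090236754325970006343504676800 + 93990958930799258555900790389014784050799069280 + 92958091250241024945396386099025610599691387200 + 91947677214912318152511642771862288745346915600 + 90958992513676701828291087473240113597547486400 + 89991343657148226276926288670333303878424640800 + 89044066355494034421379696158014005942862276160 + 88116523997624304896156990989701360047624127450 + 87208106224452920309598671494962170768782641600 + 86318227589509523163582358520523781271142002400 + 85446326300726598687182536717286167318908244800 + 84591863037719332700310711350113305645719162352 + 83754319839326071980505654802092381827444715200 + 82933199056587581078735991519718927103646237600 + 82128022366717798738165739174867287034678798400 + 81338329843960896827221837836647409274729963800 + 80563679083542221619343534619155529186399202240 + 79803644375206917641802557877465382684640719200 + 79057815923102180093748328364591874435251553600 + 78325799108999382129917325324178986708999224400 + 77607213796072782293863037935883766647448772800 = 44606504873105041722804455658372961925693720371715, so H_109 = 44606504873105041722804455658372961925693720371715/8459186303771933270031071135011330564571916235200; reducing by gcd(44606504873105041722804455658372961925693720371715, 8459186303771933270031071135011330564571916235200) = 5 gives 8921300974621008344560891131674592385138744074343/1691837260754386654006214227002266112914383247040 ≈ 5.27314. (The PNT-adjacent estimate ln(109) + γ ≈ 5.26856 matches within O(1/n).)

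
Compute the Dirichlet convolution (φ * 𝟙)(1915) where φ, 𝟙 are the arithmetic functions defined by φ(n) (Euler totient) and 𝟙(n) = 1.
(φ * 𝟙)(1915) = 1915

Divisors of 1915: [1, 5, 383, 1915]. For each d | 1915:
  d = 1: φ(1) · 𝟙(1915/1) = 1 · 1 = 1
  d = 5: φ(5) · 𝟙(1915/5) = 4 · 1 = 4
  d = 383: φ(383) · 𝟙(1915/383) = 382 · 1 = 382
  d = 1915: φ(1915) · 𝟙(1915/1915) = 1528 · 1 = 1528
Summing: (φ * 𝟙)(1915) = 1 + 4 + 382 + 1528 = 1915.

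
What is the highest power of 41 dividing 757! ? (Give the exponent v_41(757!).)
v_41(757!) = 18

Legendre's formula: v_p(n!) = Σ_{k ≥ 1} ⌊n / p^k⌋. For p = 41, n = 757, the terms are:
  ⌊757/41^1⌋ = ⌊757/41⌋ = 18
(the next term ⌊757/41^2⌋ = 0, terminating the sum). Summing: v_41(757!) = 18 = 18.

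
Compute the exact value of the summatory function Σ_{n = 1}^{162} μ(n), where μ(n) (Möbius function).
Σ_{n ≤ 162} μ(n) = 1

Compute μ(n) for each 1 ≤ n ≤ 162: μ(1) = 1, μ(2) = -1, μ(3) = -1, μ(4) = 0, μ(5) = -1, μ(6) = 1, μ(7) = -1, μ(8) = 0, μ(9) = 0, μ(10) = 1, μ(11) = -1, μ(12) = 0, μ(13) = -1, μ(14) = 1, μ(15) = 1, μ(16) = 0, μ(17) = -1, μ(18) = 0, μ(19) = -1, μ(20) = 0, μ(21) = 1, μ(22) = 1, μ(23) = -1, μ(24) = 0, μ(25) = 0, μ(26) = 1, μ(27) = 0, μ(28) = 0, μ(29) = -1, μ(30) = -1, μ(31) = -1, μ(32) = 0, μ(33) = 1, μ(34) = 1, μ(35) = 1, μ(36) = 0, μ(37) = -1, μ(38) = 1, μ(39) = 1, μ(40) = 0, μ(41) = -1, μ(42) = -1, μ(43) = -1, μ(44) = 0, μ(45) = 0, μ(46) = 1, μ(47) = -1, μ(48) = 0, μ(49) = 0, μ(50) = 0, μ(51) = 1, μ(52) = 0, μ(53) = -1, μ(54) = 0, μ(55) = 1, μ(56) = 0, μ(57) = 1, μ(58) = 1, μ(59) = -1, μ(60) = 0, μ(61) = -1, μ(62) = 1, μ(63) = 0, μ(64) = 0, μ(65) = 1, μ(66) = -1, μ(67) = -1, μ(68) = 0, μ(69) = 1, μ(70) = -1, μ(71) = -1, μ(72) = 0, μ(73) = -1, μ(74) = 1, μ(75) = 0, μ(76) = 0, μ(77) = 1, μ(78) = -1, μ(79) = -1, μ(80) = 0, μ(81) = 0, μ(82) = 1, μ(83) = -1, μ(84) = 0, μ(85) = 1, μ(86) = 1, μ(87) = 1, μ(88) = 0, μ(89) = -1, μ(90) = 0, μ(91) = 1, μ(92) = 0, μ(93) = 1, μ(94) = 1, μ(95) = 1, μ(96) = 0, μ(97) = -1, μ(98) = 0, μ(99) = 0, μ(100) = 0, μ(101) = -1, μ(102) = -1, μ(103) = -1, μ(104) = 0, μ(105) = -1, μ(106) = 1, μ(107) = -1, μ(108) = 0, μ(109) = -1, μ(110) = -1, μ(111) = 1, μ(112) = 0, μ(113) = -1, μ(114) = -1, μ(115) = 1, μ(116) = 0, μ(117) = 0, μ(118) = 1, μ(119) = 1, μ(120) = 0, μ(121) = 0, μ(122) = 1, μ(123) = 1, μ(124) = 0, μ(125) = 0, μ(126) = 0, μ(127) = -1, μ(128) = 0, μ(129) = 1, μ(130) = -1, μ(131) = -1, μ(132) = 0, μ(133) = 1, μ(134) = 1, μ(135) = 0, μ(136) = 0, μ(137) = -1, μ(138) = -1, μ(139) = -1, μ(140) = 0, μ(141) = 1, μ(142) = 1, μ(143) = 1, μ(144) = 0, μ(145) = 1, μ(146) = 1, μ(147) = 0, μ(148) = 0, μ(149) = -1, μ(150) = 0, μ(151) = -1, μ(152) = 0, μ(153) = 0, μ(154) = -1, μ(155) = 1, μ(156) = 0, μ(157) = -1, μ(158) = 1, μ(159) = 1, μ(160) = 0, μ(161) = 1, μ(162) = 0. Summing all 162 values: 1. (Mertens function M(x) = Σ_{n ≤ x} μ(n); on average M(x) should be small (PNT ⟺ M(x) = o(x)).)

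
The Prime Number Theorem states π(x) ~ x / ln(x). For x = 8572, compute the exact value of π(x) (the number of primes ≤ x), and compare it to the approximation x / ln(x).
π(8572) = 1067;  x/ln(x) ≈ 946.53;  relative error ≈ 11.29%.

Directly count primes up to 8572: π(8572) = 1067. The PNT approximation gives 8572/ln(8572) ≈ 8572/9.05626 ≈ 946.53. Relative error (π(x) − x/ln(x)) / π(x) ≈ 11.29%; the approximation is known to undercount slightly (Li(x) is a better estimate).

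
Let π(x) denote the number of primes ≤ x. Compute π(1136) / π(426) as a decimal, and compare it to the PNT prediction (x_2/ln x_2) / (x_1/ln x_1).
π(1136)/π(426) = 189/82 ≈ 2.3049;  PNT prediction ≈ 2.2949.

π(426) = 82 and π(1136) = 189, so π(1136)/π(426) ≈ 2.3049. The PNT-predicted ratio is (1136/ln(1136)) / (426/ln(426)) ≈ 2.2949. The two agree to within a few percent, as expected.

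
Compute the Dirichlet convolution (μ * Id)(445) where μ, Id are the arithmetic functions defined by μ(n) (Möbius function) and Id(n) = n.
(μ * Id)(445) = 352

Divisors of 445: [1, 5, 89, 445]. For each d | 445:
  d = 1: μ(1) · Id(445/1) = 1 · 445 = 445
  d = 5: μ(5) · Id(445/5) = -1 · 89 = -89
  d = 89: μ(89) · Id(445/89) = -1 · 5 = -5
  d = 445: μ(445) · Id(445/445) = 1 · 1 = 1
Summing: (μ * Id)(445) = 445 + -89 + -5 + 1 = 352.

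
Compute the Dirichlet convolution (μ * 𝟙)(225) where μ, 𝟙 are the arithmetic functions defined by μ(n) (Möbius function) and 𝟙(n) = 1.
(μ * 𝟙)(225) = 0

Divisors of 225: [1, 3, 5, 9, 15, 25, 45, 75, 225]. For each d | 225:
  d = 1: μ(1) · 𝟙(225/1) = 1 · 1 = 1
  d = 3: μ(3) · 𝟙(225/3) = -1 · 1 = -1
  d = 5: μ(5) · 𝟙(225/5) = -1 · 1 = -1
  d = 9: μ(9) · 𝟙(225/9) = 0 · 1 = 0
  d = 15: μ(15) · 𝟙(225/15) = 1 · 1 = 1
  d = 25: μ(25) · 𝟙(225/25) = 0 · 1 = 0
  d = 45: μ(45) · 𝟙(225/45) = 0 · 1 = 0
  d = 75: μ(75) · 𝟙(225/75) = 0 · 1 = 0
  d = 225: μ(225) · 𝟙(225/225) = 0 · 1 = 0
Summing: (μ * 𝟙)(225) = 1 + -1 + -1 + 0 + 1 + 0 + 0 + 0 + 0 = 0.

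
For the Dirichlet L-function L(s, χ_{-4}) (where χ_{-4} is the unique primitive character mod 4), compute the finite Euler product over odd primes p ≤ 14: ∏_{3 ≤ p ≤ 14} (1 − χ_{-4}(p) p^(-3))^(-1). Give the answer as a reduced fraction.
∏ = 17910767875/18484721664

The odd primes p ≤ 14 are [3, 5, 7, 11, 13]. For each, χ(p) = 1 if p ≡ 1 mod 4, χ(p) = −1 if p ≡ 3 mod 4. Taking (1 − χ(p)/p^3)^(-1) = p^3/(p^3 − χ(p)): (1 − (-1)/3^3)^(-1) · (1 − (1)/5^3)^(-1) · (1 − (-1)/7^3)^(-1) · (1 − (-1)/11^3)^(-1) · (1 − (1)/13^3)^(-1) = 17910767875/18484721664.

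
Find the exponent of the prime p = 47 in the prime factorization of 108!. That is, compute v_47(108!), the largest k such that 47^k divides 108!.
v_47(108!) = 2

Legendre's formula: v_p(n!) = Σ_{k ≥ 1} ⌊n / p^k⌋. For p = 47, n = 108, the terms are:
  ⌊108/47^1⌋ = ⌊108/47⌋ = 2
(the next term ⌊108/47^2⌋ = 0, terminating the sum). Summing: v_47(108!) = 2 = 2.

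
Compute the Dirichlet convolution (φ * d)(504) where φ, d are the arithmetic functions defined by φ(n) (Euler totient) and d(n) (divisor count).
(φ * d)(504) = 1560

Divisors of 504: [1, 2, 3, 4, 6, 7, 8, 9, 12, 14, 18, 21, 24, 28, 36, 42, 56, 63, 72, 84, 126, 168, 252, 504]. For each d | 504:
  d = 1: φ(1) · d(504/1) = 1 · 24 = 24
  d = 2: φ(2) · d(504/2) = 1 · 18 = 18
  d = 3: φ(3) · d(504/3) = 2 · 16 = 32
  d = 4: φ(4) · d(504/4) = 2 · 12 = 24
  d = 6: φ(6) · d(504/6) = 2 · 12 = 24
  d = 7: φ(7) · d(504/7) = 6 · 12 = 72
  d = 8: φ(8) · d(504/8) = 4 · 6 = 24
  d = 9: φ(9) · d(504/9) = 6 · 8 = 48
  d = 12: φ(12) · d(504/12) = 4 · 8 = 32
  d = 14: φ(14) · d(504/14) = 6 · 9 = 54
  d = 18: φ(18) · d(504/18) = 6 · 6 = 36
  d = 21: φ(21) · d(504/21) = 12 · 8 = 96
  d = 24: φ(24) · d(504/24) = 8 · 4 = 32
  d = 28: φ(28) · d(504/28) = 12 · 6 = 72
  d = 36: φ(36) · d(504/36) = 12 · 4 = 48
  d = 42: φ(42) · d(504/42) = 12 · 6 = 72
  d = 56: φ(56) · d(504/56) = 24 · 3 = 72
  d = 63: φ(63) · d(504/63) = 36 · 4 = 144
  d = 72: φ(72) · d(504/72) = 24 · 2 = 48
  d = 84: φ(84) · d(504/84) = 24 · 4 = 96
  d = 126: φ(126) · d(504/126) = 36 · 3 = 108
  d = 168: φ(168) · d(504/168) = 48 · 2 = 96
  d = 252: φ(252) · d(504/252) = 72 · 2 = 144
  d = 504: φ(504) · d(504/504) = 144 · 1 = 144
Summing: (φ * d)(504) = 24 + 18 + 32 + 24 + 24 + 72 + 24 + 48 + 32 + 54 + 36 + 96 + 32 + 72 + 48 + 72 + 72 + 144 + 48 + 96 + 108 + 96 + 144 + 144 = 1560.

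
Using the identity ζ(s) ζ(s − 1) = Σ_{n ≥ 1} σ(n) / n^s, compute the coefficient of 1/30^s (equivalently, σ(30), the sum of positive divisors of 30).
σ(30) = 72

In the product (Σ m^0/m^s)(Σ k / k^s) = Σ (Σ_{d | n} d) / n^s, the coefficient of 1/n^s is σ(n) = Σ_{d | n} d. For n = 30, divisors are [1, 2, 3, 5, 6, 10, 15, 30]; summing: σ(30) = 72.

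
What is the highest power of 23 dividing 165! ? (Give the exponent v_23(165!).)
v_23(165!) = 7

Legendre's formula: v_p(n!) = Σ_{k ≥ 1} ⌊n / p^k⌋. For p = 23, n = 165, the terms are:
  ⌊165/23^1⌋ = ⌊165/23⌋ = 7
(the next term ⌊165/23^2⌋ = 0, terminating the sum). Summing: v_23(165!) = 7 = 7.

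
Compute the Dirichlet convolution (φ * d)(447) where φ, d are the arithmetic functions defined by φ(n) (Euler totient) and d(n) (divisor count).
(φ * d)(447) = 600

Divisors of 447: [1, 3, 149, 447]. For each d | 447:
  d = 1: φ(1) · d(447/1) = 1 · 4 = 4
  d = 3: φ(3) · d(447/3) = 2 · 2 = 4
  d = 149: φ(149) · d(447/149) = 148 · 2 = 296
  d = 447: φ(447) · d(447/447) = 296 · 1 = 296
Summing: (φ * d)(447) = 4 + 4 + 296 + 296 = 600.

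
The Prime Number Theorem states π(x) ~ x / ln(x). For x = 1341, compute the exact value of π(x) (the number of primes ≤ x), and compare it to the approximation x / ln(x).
π(1341) = 217;  x/ln(x) ≈ 186.22;  relative error ≈ 14.18%.

Directly count primes up to 1341: π(1341) = 217. The PNT approximation gives 1341/ln(1341) ≈ 1341/7.20117 ≈ 186.22. Relative error (π(x) − x/ln(x)) / π(x) ≈ 14.18%; the approximation is known to undercount slightly (Li(x) is a better estimate).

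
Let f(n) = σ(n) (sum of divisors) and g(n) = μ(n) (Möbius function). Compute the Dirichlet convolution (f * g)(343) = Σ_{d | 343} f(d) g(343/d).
(σ * μ)(343) = 343

Divisors of 343: [1, 7, 49, 343]. For each d | 343:
  d = 1: σ(1) · μ(343/1) = 1 · 0 = 0
  d = 7: σ(7) · μ(343/7) = 8 · 0 = 0
  d = 49: σ(49) · μ(343/49) = 57 · -1 = -57
  d = 343: σ(343) · μ(343/343) = 400 · 1 = 400
Summing: (σ * μ)(343) = 0 + 0 + -57 + 400 = 343.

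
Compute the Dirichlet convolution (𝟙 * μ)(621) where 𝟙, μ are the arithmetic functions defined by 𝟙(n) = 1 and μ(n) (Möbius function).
(𝟙 * μ)(621) = 0

Divisors of 621: [1, 3, 9, 23, 27, 69, 207, 621]. For each d | 621:
  d = 1: 𝟙(1) · μ(621/1) = 1 · 0 = 0
  d = 3: 𝟙(3) · μ(621/3) = 1 · 0 = 0
  d = 9: 𝟙(9) · μ(621/9) = 1 · 1 = 1
  d = 23: 𝟙(23) · μ(621/23) = 1 · 0 = 0
  d = 27: 𝟙(27) · μ(621/27) = 1 · -1 = -1
  d = 69: 𝟙(69) · μ(621/69) = 1 · 0 = 0
  d = 207: 𝟙(207) · μ(621/207) = 1 · -1 = -1
  d = 621: 𝟙(621) · μ(621/621) = 1 · 1 = 1
Summing: (𝟙 * μ)(621) = 0 + 0 + 1 + 0 + -1 + 0 + -1 + 1 = 0.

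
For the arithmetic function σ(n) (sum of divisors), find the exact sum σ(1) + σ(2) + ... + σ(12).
Σ_{n ≤ 12} σ(n) = 127

Compute σ(n) for each 1 ≤ n ≤ 12: σ(1) = 1, σ(2) = 3, σ(3) = 4, σ(4) = 7, σ(5) = 6, σ(6) = 12, σ(7) = 8, σ(8) = 15, σ(9) = 13, σ(10) = 18, σ(11) = 12, σ(12) = 28. Summing all 12 values: 127. (Average order: Σ_{n ≤ x} σ(n) ~ (π²/12) x². For x = 12, (π²/12)·12² ≈ 118.44.)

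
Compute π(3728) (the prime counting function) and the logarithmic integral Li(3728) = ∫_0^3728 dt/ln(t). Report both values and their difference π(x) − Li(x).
π(3728) = 520;  Li(3728) ≈ 532.43;  π(x) − Li(x) ≈ -12.43.

Direct count of primes ≤ 3728 gives π(3728) = 520. Numerical evaluation of the logarithmic integral gives Li(3728) ≈ 532.43. The difference π(x) − Li(x) ≈ -12.43 is typically negative for small/moderate x (Li(x) overestimates), though Littlewood's theorem shows this sign changes infinitely often.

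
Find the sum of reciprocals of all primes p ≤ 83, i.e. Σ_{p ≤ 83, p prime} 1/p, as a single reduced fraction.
Σ 1/p = 475714535349241099037539188841003/267064515689275851355624017992790

π(83) = 23, so the primes ≤ 83 are [2, 3, 5, 7, 11, 13, 17, 19, 23, 29, 31, 37, 41, 43, 47, 53, 59, 61, 67, 71, 73, 79, 83]. Summing 1/p over these primes: 475714535349241099037539188841003/267064515689275851355624017992790 ≈ 1.7813. Mertens estimate ln ln(83) + 0.2615 ≈ 1.7474.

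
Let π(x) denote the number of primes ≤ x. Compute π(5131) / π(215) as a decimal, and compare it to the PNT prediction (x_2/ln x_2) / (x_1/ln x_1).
π(5131)/π(215) = 685/47 ≈ 14.5745;  PNT prediction ≈ 15.0029.

π(215) = 47 and π(5131) = 685, so π(5131)/π(215) ≈ 14.5745. The PNT-predicted ratio is (5131/ln(5131)) / (215/ln(215)) ≈ 15.0029. The two agree to within a few percent, as expected.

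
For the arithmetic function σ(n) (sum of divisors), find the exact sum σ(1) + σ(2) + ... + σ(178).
Σ_{n ≤ 178} σ(n) = 26094

Compute σ(n) for each 1 ≤ n ≤ 178: σ(1) = 1, σ(2) = 3, σ(3) = 4, σ(4) = 7, σ(5) = 6, σ(6) = 12, σ(7) = 8, σ(8) = 15, σ(9) = 13, σ(10) = 18, σ(11) = 12, σ(12) = 28, σ(13) = 14, σ(14) = 24, σ(15) = 24, σ(16) = 31, σ(17) = 18, σ(18) = 39, σ(19) = 20, σ(20) = 42, σ(21) = 32, σ(22) = 36, σ(23) = 24, σ(24) = 60, σ(25) = 31, σ(26) = 42, σ(27) = 40, σ(28) = 56, σ(29) = 30, σ(30) = 72, σ(31) = 32, σ(32) = 63, σ(33) = 48, σ(34) = 54, σ(35) = 48, σ(36) = 91, σ(37) = 38, σ(38) = 60, σ(39) = 56, σ(40) = 90, σ(41) = 42, σ(42) = 96, σ(43) = 44, σ(44) = 84, σ(45) = 78, σ(46) = 72, σ(47) = 48, σ(48) = 124, σ(49) = 57, σ(50) = 93, σ(51) = 72, σ(52) = 98, σ(53) = 54, σ(54) = 120, σ(55) = 72, σ(56) = 120, σ(57) = 80, σ(58) = 90, σ(59) = 60, σ(60) = 168, σ(61) = 62, σ(62) = 96, σ(63) = 104, σ(64) = 127, σ(65) = 84, σ(66) = 144, σ(67) = 68, σ(68) = 126, σ(69) = 96, σ(70) = 144, σ(71) = 72, σ(72) = 195, σ(73) = 74, σ(74) = 114, σ(75) = 124, σ(76) = 140, σ(77) = 96, σ(78) = 168, σ(79) = 80, σ(80) = 186, σ(81) = 121, σ(82) = 126, σ(83) = 84, σ(84) = 224, σ(85) = 108, σ(86) = 132, σ(87) = 120, σ(88) = 180, σ(89) = 90, σ(90) = 234, σ(91) = 112, σ(92) = 168, σ(93) = 128, σ(94) = 144, σ(95) = 120, σ(96) = 252, σ(97) = 98, σ(98) = 171, σ(99) = 156, σ(100) = 217, σ(101) = 102, σ(102) = 216, σ(103) = 104, σ(104) = 210, σ(105) = 192, σ(106) = 162, σ(107) = 108, σ(108) = 280, σ(109) = 110, σ(110) = 216, σ(111) = 152, σ(112) = 248, σ(113) = 114, σ(114) = 240, σ(115) = 144, σ(116) = 210, σ(117) = 182, σ(118) = 180, σ(119) = 144, σ(120) = 360, σ(121) = 133, σ(122) = 186, σ(123) = 168, σ(124) = 224, σ(125) = 156, σ(126) = 312, σ(127) = 128, σ(128) = 255, σ(129) = 176, σ(130) = 252, σ(131) = 132, σ(132) = 336, σ(133) = 160, σ(134) = 204, σ(135) = 240, σ(136) = 270, σ(137) = 138, σ(138) = 288, σ(139) = 140, σ(140) = 336, σ(141) = 192, σ(142) = 216, σ(143) = 168, σ(144) = 403, σ(145) = 180, σ(146) = 222, σ(147) = 228, σ(148) = 266, σ(149) = 150, σ(150) = 372, σ(151) = 152, σ(152) = 300, σ(153) = 234, σ(154) = 288, σ(155) = 192, σ(156) = 392, σ(157) = 158, σ(158) = 240, σ(159) = 216, σ(160) = 378, σ(161) = 192, σ(162) = 363, σ(163) = 164, σ(164) = 294, σ(165) = 288, σ(166) = 252, σ(167) = 168, σ(168) = 480, σ(169) = 183, σ(170) = 324, σ(171) = 260, σ(172) = 308, σ(173) = 174, σ(174) = 360, σ(175) = 248, σ(176) = 372, σ(177) = 240, σ(178) = 270. Summing all 178 values: 26094. (Average order: Σ_{n ≤ x} σ(n) ~ (π²/12) x². For x = 178, (π²/12)·178² ≈ 26059.05.)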